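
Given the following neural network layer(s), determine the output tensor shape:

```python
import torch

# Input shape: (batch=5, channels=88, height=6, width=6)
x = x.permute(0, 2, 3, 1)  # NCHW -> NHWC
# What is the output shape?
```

Input: (5, 88, 6, 6) -> Output: (5, 6, 6, 88)

Answer: (5, 6, 6, 88)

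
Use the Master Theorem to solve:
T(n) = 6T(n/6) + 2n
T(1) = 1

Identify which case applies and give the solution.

a=6, b=6, f(n)=2n. log_6(6) = 1. Since c=1 = 1, Case 2 applies: T(n) = Θ(n^log_b(a) · log n) = O(n log n).

Answer: O(n log n) - Case 2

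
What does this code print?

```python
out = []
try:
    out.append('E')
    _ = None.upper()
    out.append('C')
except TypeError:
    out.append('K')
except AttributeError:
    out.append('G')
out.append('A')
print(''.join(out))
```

Execution trace: 'E' (try body) → 'G' (except AttributeError) → 'A' (after the try/except). Output: EGA

Answer: EGA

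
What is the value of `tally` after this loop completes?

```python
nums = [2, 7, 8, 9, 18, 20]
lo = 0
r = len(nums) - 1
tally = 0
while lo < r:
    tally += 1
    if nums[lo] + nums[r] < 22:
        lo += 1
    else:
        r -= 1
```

Steps to find pair summing to 22
`tally` takes the values: 0 → 1 → 2 → 3 → 4 → 5

Answer: 5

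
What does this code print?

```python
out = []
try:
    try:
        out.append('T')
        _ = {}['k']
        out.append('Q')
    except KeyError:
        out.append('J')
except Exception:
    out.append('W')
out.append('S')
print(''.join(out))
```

Execution trace: 'T' (inner try body) → 'J' (inner except KeyError) → 'S' (after the try/except). Output: TJS

Answer: TJS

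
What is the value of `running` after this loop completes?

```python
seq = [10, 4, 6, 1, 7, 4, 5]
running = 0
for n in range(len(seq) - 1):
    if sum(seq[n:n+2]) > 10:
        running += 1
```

Count windows with sum > 10
`running` takes the values: 0 → 1 → 2

Answer: 2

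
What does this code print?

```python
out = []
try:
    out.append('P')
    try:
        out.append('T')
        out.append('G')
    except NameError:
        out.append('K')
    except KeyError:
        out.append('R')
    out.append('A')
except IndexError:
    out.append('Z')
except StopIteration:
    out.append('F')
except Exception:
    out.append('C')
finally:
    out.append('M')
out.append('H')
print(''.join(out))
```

Execution trace: 'P' (try body) → 'T' (inner try body) → 'G' (inner try body, no exception) → 'A' (try body, no exception) → 'M' (finally) → 'H' (after the try/except). Output: PTGAMH

Answer: PTGAMH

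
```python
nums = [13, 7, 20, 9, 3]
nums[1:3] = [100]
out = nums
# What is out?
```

Trace:
`nums = [13, 7, 20, 9, 3]` → nums = [13, 7, 20, 9, 3]
`nums[1:3] = [100]` → nums = [13, 100, 9, 3]
`out = nums` → out = [13, 100, 9, 3]
So out = [13, 100, 9, 3]

Answer: [13, 100, 9, 3]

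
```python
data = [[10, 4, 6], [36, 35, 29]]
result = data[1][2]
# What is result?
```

Trace:
`data = [[10, 4, 6], [36, 35, 29]]` → data = [[10, 4, 6], [36, 35, 29]]
`result = data[1][2]` → result = 29
So result = 29

Answer: 29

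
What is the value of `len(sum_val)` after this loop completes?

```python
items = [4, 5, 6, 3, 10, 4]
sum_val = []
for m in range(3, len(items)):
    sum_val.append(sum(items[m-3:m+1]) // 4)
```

Number of 4-element averages
`sum_val` takes the values: [] → [4] → [4, 6] → [4, 6, 5]
So `len(sum_val)` = 3

Answer: 3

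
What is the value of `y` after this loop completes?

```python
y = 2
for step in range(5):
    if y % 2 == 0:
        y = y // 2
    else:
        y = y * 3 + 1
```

Collatz-style transformation from 2
`y` takes the values: 2 → 1 → 4 → 2 → 1 → 4

Answer: 4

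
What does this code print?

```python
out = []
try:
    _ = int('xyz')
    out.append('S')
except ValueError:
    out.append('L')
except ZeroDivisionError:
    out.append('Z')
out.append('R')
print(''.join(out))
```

Execution trace: 'L' (except ValueError) → 'R' (after the try/except). Output: LR

Answer: LR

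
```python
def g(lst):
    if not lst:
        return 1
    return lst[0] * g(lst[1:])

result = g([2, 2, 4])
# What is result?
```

Product over [2, 2, 4] = 2 * 2 * 4 = 16

Answer: 16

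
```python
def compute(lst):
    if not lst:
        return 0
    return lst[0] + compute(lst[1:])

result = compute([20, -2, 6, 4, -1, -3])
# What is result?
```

20 + (-2) + 6 + 4 + (-1) + (-3) + 0 = 24

Answer: 24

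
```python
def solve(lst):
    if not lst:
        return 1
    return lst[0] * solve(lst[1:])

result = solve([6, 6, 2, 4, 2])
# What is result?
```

Product over [6, 6, 2, 4, 2] = 6 * 6 * 2 * 4 * 2 = 576

Answer: 576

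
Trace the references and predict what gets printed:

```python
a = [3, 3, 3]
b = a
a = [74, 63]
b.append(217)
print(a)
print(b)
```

Key concept: rebinding vs mutation: a is rebound to a new list, b still points at the original.
Step by step:
`a = [3, 3, 3]` → a = [3, 3, 3]
`b = a` → b = [3, 3, 3] (same object as a)
`a = [74, 63]` → a = [74, 63]
`b.append(217)` → b = [3, 3, 3, 217]
`print(a)` → prints [74, 63]
`print(b)` → prints [3, 3, 3, 217]

Answer:
[74, 63]
[3, 3, 3, 217]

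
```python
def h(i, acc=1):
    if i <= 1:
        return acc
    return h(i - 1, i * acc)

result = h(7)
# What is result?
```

Accumulator trace (n, acc): (7, 1) -> (6, 7) -> (5, 42) -> (4, 210) -> (3, 840) -> (2, 2520) -> (1, 5040) -> return 5040

Answer: 5040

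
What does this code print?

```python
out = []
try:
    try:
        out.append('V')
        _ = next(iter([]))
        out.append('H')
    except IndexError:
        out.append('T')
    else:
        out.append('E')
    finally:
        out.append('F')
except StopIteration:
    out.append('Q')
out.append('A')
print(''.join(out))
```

Execution trace: 'V' (try body) → 'F' (finally) → 'Q' (outer except StopIteration) → 'A' (after the try/except). Output: VFQA

Answer: VFQA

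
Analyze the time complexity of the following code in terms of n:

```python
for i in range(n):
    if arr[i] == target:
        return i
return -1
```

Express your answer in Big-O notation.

This is Linear search in an array. Time complexity: O(n).

Answer: O(n)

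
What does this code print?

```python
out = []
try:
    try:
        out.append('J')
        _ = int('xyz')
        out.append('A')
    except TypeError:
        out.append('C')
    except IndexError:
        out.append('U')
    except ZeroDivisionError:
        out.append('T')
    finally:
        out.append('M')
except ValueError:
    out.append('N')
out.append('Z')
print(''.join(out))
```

Execution trace: 'J' (try body) → 'M' (finally) → 'N' (outer except ValueError) → 'Z' (after the try/except). Output: JMNZ

Answer: JMNZ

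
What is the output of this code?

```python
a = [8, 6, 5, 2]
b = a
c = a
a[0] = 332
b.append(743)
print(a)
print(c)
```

Key concept: multiple aliases.
Step by step:
`a = [8, 6, 5, 2]` → a = [8, 6, 5, 2]
`b = a` → b = [8, 6, 5, 2] (same object as a)
`c = a` → c = [8, 6, 5, 2] (same object as a, b)
`a[0] = 332` → a = [332, 6, 5, 2] (same object as b, c); b = [332, 6, 5, 2] (same object as a, c); c = [332, 6, 5, 2] (same object as a, b)
`b.append(743)` → a = [332, 6, 5, 2, 743] (same object as b, c); b = [332, 6, 5, 2, 743] (same object as a, c); c = [332, 6, 5, 2, 743] (same object as a, b)
`print(a)` → prints [332, 6, 5, 2, 743]
`print(c)` → prints [332, 6, 5, 2, 743]

Answer:
[332, 6, 5, 2, 743]
[332, 6, 5, 2, 743]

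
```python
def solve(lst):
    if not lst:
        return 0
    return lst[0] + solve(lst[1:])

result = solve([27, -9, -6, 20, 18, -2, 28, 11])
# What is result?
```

27 + (-9) + (-6) + 20 + 18 + (-2) + 28 + 11 + 0 = 87

Answer: 87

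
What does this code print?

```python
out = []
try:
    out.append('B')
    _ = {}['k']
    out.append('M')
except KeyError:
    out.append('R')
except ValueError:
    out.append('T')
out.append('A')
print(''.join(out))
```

Execution trace: 'B' (try body) → 'R' (except KeyError) → 'A' (after the try/except). Output: BRA

Answer: BRA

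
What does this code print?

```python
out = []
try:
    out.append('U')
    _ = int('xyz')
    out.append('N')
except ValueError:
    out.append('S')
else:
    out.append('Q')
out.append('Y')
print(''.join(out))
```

Execution trace: 'U' (try body) → 'S' (except ValueError) → 'Y' (after the try/except). Output: USY

Answer: USY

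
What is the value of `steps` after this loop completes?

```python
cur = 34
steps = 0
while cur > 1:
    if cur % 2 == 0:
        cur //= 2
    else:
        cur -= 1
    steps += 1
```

Steps to reduce 34 to 1
`steps` takes the values: 0 → 1 → 2 → 3 → 4 → 5 → 6

Answer: 6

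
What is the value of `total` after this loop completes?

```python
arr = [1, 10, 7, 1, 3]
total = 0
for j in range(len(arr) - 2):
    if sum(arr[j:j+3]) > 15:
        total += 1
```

Count windows with sum > 15
`total` takes the values: 0 → 1 → 2

Answer: 2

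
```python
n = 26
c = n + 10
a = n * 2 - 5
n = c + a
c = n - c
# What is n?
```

Trace:
`n = 26` → n = 26
`c = n + 10` → c = 36
`a = n * 2 - 5` → a = 47
`n = c + a` → n = 83
`c = n - c` → c = 47
So n = 83

Answer: 83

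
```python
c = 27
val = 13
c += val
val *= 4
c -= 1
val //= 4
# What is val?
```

Trace:
`c = 27` → c = 27
`val = 13` → val = 13
`c += val` → c = 40
`val *= 4` → val = 52
`c -= 1` → c = 39
`val //= 4` → val = 13
So val = 13

Answer: 13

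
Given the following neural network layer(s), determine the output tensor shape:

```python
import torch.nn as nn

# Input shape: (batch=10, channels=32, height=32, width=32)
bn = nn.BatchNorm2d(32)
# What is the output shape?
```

Input: (10, 32, 32, 32) -> Output: (10, 32, 32, 32)

Answer: (10, 32, 32, 32)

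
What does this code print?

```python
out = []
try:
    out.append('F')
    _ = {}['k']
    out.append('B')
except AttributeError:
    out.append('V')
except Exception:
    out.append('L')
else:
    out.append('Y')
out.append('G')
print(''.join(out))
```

Execution trace: 'F' (try body) → 'L' (except Exception) → 'G' (after the try/except). Output: FLG

Answer: FLG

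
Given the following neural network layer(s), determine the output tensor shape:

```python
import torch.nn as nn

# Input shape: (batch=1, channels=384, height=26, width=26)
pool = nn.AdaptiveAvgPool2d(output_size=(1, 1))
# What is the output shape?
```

Input: (1, 384, 26, 26) -> Output: (1, 384, 1, 1)

Answer: (1, 384, 1, 1)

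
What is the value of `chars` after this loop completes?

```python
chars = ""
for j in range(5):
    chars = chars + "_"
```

Repeat '_' 5 times
`chars` takes the values: "" → "_" → "__" → "___" → "____" → "_____"

Answer: "_____"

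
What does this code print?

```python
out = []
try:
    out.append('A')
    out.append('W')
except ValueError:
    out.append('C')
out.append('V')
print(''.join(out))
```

Execution trace: 'A' (try body) → 'W' (try body, no exception) → 'V' (after the try/except). Output: AWV

Answer: AWV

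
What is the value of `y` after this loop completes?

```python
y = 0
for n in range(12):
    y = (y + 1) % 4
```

Increment mod 4, 12 times = 0
`y` takes the values: 0 → 1 → 2 → 3 → 0 → 1 → 2 → 3 → 0 → 1 → 2 → 3 → 0

Answer: 0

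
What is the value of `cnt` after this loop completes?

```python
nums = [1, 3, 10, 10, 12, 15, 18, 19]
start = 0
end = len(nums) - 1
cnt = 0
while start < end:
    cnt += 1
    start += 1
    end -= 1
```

Iterations until pointers meet (list length 8)
`cnt` takes the values: 0 → 1 → 2 → 3 → 4

Answer: 4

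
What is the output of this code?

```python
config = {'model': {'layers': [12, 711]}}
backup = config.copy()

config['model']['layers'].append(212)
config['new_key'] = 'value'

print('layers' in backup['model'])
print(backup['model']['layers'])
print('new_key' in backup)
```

Key concept: shallow copy gotcha with nested dict.
Step by step:
`config = {'model': {'layers': [12, 711]}}` → config = {'model': {'layers': [12, 711]}}
`backup = config.copy()` → backup = {'model': {'layers': [12, 711]}}
`config['model']['layers'].append(212)` → config = {'model': {'layers': [12, 711, 212]}}; backup = {'model': {'layers': [12, 711, 212]}}
`config['new_key'] = 'value'` → config = {'model': {'layers': [12, 711, 212]}, 'new_key': 'value'}
`print('layers' in backup['model'])` → prints True
`print(backup['model']['layers'])` → prints [12, 711, 212]
`print('new_key' in backup)` → prints False

Answer:
True
[12, 711, 212]
False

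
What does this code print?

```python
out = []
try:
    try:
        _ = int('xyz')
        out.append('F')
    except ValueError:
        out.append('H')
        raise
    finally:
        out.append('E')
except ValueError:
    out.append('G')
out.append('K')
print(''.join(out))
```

Execution trace: 'H' (inner except ValueError) → 'E' (inner finally) → 'G' (outer except ValueError) → 'K' (after the try/except). Output: HEGK

Answer: HEGK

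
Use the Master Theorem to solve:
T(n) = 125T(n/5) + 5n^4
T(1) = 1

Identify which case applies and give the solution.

a=125, b=5, f(n)=5n^4. log_5(125) = 3. Since c=4 > 3 and the regularity condition holds (125(n/5)^4 = (125/5^4)n^4 with 125/5^4 < 1), Case 3 applies: T(n) = Θ(f(n)) = O(n^4).

Answer: O(n^4) - Case 3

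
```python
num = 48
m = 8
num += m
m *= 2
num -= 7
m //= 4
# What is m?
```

Trace:
`num = 48` → num = 48
`m = 8` → m = 8
`num += m` → num = 56
`m *= 2` → m = 16
`num -= 7` → num = 49
`m //= 4` → m = 4
So m = 4

Answer: 4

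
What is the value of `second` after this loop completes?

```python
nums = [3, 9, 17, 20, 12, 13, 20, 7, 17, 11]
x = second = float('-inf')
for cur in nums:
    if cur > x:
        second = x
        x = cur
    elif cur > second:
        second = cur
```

Second largest (with repeats) in [3, 9, 17, 20, 12, 13, 20, 7, 17, 11]
`second` takes the values: -inf → 3 → 9 → 17 → 20

Answer: 20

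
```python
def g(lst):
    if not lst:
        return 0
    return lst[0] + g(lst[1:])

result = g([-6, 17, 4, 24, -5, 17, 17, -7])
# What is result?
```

(-6) + 17 + 4 + 24 + (-5) + 17 + 17 + (-7) + 0 = 61

Answer: 61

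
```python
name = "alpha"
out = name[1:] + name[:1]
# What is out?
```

Trace:
`name = "alpha"` → name = 'alpha'
`out = name[1:] + name[:1]` → out = 'lphaa'
So out = 'lphaa'

Answer: 'lphaa'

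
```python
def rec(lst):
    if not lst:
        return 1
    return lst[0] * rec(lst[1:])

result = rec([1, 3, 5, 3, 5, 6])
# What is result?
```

Product over [1, 3, 5, 3, 5, 6] = 1 * 3 * 5 * 3 * 5 * 6 = 1350

Answer: 1350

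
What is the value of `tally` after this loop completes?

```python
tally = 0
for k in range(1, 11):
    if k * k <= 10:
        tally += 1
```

Count numbers where k² ≤ 10
`tally` takes the values: 0 → 1 → 2 → 3

Answer: 3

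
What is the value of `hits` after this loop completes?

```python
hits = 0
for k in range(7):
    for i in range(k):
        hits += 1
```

Triangle number: 0+1+2+...+6
`hits` takes the values: 0 → 1 → 2 → 3 → 4 → 5 → 6 → 7 → 8 → 9 → 10 → 11 → 12 → 13 → 14 → 15 → 16 → 17 → 18 → 19 → 20 → 21

Answer: 21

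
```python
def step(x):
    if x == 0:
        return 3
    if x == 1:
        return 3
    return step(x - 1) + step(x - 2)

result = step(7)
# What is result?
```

Build up from base cases: step(0)=3, step(1)=3, step(2)=6, step(3)=9, step(4)=15, step(5)=24, step(6)=39, ..., step(7)=63

Answer: 63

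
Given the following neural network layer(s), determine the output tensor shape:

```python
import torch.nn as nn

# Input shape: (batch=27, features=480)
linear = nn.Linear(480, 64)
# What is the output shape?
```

Input: (27, 480) -> Output: (27, 64)

Answer: (27, 64)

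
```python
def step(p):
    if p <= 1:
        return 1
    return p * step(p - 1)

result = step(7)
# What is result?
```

step(7) = 7 * 6 * 5 * 4 * 3 * 2 * 1 = 5040

Answer: 5040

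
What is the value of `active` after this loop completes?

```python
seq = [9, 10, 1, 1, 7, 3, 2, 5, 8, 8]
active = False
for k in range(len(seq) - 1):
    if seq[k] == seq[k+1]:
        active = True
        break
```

Check consecutive duplicates in [9, 10, 1, 1, 7, 3, 2, 5, 8, 8]
`active` takes the values: False → True

Answer: True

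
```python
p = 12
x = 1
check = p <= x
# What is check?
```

Trace:
`p = 12` → p = 12
`x = 1` → x = 1
`check = p <= x` → check = False
So check = False

Answer: False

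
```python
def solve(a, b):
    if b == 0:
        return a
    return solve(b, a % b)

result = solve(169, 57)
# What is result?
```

solve(169, 57) -> solve(57, 55) -> solve(55, 2) -> solve(2, 1) -> solve(1, 0) -> 1

Answer: 1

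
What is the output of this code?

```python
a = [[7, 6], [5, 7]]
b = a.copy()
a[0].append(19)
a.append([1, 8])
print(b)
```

Key concept: shallow copy with nested lists.
Step by step:
`a = [[7, 6], [5, 7]]` → a = [[7, 6], [5, 7]]
`b = a.copy()` → b = [[7, 6], [5, 7]]
`a[0].append(19)` → a = [[7, 6, 19], [5, 7]]; b = [[7, 6, 19], [5, 7]]
`a.append([1, 8])` → a = [[7, 6, 19], [5, 7], [1, 8]]
`print(b)` → prints [[7, 6, 19], [5, 7]]

Answer: [[7, 6, 19], [5, 7]]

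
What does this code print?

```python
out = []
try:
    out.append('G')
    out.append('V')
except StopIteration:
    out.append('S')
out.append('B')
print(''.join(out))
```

Execution trace: 'G' (try body) → 'V' (try body, no exception) → 'B' (after the try/except). Output: GVB

Answer: GVB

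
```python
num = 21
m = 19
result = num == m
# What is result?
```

Trace:
`num = 21` → num = 21
`m = 19` → m = 19
`result = num == m` → result = False
So result = False

Answer: False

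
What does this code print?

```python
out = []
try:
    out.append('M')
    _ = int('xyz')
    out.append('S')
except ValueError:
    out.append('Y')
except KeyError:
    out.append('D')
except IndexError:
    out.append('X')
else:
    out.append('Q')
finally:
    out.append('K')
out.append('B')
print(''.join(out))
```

Execution trace: 'M' (try body) → 'Y' (except ValueError) → 'K' (finally) → 'B' (after the try/except). Output: MYKB

Answer: MYKB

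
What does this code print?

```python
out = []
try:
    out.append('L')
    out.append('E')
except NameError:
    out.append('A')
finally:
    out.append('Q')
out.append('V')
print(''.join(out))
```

Execution trace: 'L' (try body) → 'E' (try body, no exception) → 'Q' (finally) → 'V' (after the try/except). Output: LEQV

Answer: LEQV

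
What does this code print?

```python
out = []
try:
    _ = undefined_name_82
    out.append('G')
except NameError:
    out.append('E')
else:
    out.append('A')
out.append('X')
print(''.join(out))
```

Execution trace: 'E' (except NameError) → 'X' (after the try/except). Output: EX

Answer: EX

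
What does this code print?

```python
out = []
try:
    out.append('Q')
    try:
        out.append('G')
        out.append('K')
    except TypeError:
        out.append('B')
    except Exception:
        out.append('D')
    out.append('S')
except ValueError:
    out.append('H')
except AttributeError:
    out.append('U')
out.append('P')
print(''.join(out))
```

Execution trace: 'Q' (try body) → 'G' (inner try body) → 'K' (inner try body, no exception) → 'S' (try body, no exception) → 'P' (after the try/except). Output: QGKSP

Answer: QGKSP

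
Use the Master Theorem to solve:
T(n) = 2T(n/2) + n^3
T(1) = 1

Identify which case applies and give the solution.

a=2, b=2, f(n)=n^3. log_2(2) = 1. Since c=3 > 1 and the regularity condition holds (2(n/2)^3 = (2/2^3)n^3 with 2/2^3 < 1), Case 3 applies: T(n) = Θ(f(n)) = O(n^3).

Answer: O(n^3) - Case 3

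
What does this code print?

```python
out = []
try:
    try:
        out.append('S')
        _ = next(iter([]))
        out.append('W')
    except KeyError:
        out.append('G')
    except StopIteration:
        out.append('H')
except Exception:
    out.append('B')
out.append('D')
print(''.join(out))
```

Execution trace: 'S' (inner try body) → 'H' (inner except StopIteration) → 'D' (after the try/except). Output: SHD

Answer: SHD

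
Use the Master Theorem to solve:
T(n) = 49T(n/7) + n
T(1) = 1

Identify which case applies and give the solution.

a=49, b=7, f(n)=n. log_7(49) = 2. Since c=1 < 2, Case 1 applies: T(n) = Θ(n^log_b(a)) = O(n^2).

Answer: O(n^2) - Case 1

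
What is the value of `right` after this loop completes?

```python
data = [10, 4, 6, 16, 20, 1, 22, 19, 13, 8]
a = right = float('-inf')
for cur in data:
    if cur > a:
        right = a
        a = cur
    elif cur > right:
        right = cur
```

Second largest (with repeats) in [10, 4, 6, 16, 20, 1, 22, 19, 13, 8]
`right` takes the values: -inf → 4 → 6 → 10 → 16 → 20

Answer: 20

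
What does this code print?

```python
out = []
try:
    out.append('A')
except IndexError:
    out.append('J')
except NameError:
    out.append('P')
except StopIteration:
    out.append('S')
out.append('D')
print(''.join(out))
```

Execution trace: 'A' (try body, no exception) → 'D' (after the try/except). Output: AD

Answer: AD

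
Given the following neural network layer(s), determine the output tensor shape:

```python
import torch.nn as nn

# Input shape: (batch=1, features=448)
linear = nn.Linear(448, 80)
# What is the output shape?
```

Input: (1, 448) -> Output: (1, 80)

Answer: (1, 80)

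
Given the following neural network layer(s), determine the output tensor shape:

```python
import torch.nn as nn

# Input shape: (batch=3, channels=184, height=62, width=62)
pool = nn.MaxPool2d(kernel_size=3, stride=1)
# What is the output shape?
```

Input: (3, 184, 62, 62) -> Output: (3, 184, 60, 60)

Answer: (3, 184, 60, 60)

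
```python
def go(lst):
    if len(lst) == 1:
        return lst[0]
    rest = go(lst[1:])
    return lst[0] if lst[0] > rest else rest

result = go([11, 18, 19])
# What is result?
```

Recursive max over [11, 18, 19] = 19

Answer: 19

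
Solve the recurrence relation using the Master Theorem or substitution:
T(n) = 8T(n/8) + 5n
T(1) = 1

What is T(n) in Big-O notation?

By Master Theorem: a=8, b=8, f(n)=5n. Since log_8(8) = 1 and f(n) = Θ(n^1), Case 2 applies. T(n) = O(n log n).

Answer: O(n log n)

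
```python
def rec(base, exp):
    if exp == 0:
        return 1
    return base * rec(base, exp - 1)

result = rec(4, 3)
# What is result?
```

rec(4, 3) = 4 * 4 * 4 = 64

Answer: 64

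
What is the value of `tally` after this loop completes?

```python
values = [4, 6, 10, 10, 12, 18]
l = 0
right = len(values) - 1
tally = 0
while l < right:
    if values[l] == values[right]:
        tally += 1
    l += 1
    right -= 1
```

Count matching pairs from ends
`tally` takes the values: 0 → 1

Answer: 1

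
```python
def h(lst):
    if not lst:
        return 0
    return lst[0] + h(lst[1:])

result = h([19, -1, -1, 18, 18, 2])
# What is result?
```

19 + (-1) + (-1) + 18 + 18 + 2 + 0 = 55

Answer: 55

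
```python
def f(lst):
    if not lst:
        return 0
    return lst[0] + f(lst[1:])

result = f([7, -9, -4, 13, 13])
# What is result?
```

7 + (-9) + (-4) + 13 + 13 + 0 = 20

Answer: 20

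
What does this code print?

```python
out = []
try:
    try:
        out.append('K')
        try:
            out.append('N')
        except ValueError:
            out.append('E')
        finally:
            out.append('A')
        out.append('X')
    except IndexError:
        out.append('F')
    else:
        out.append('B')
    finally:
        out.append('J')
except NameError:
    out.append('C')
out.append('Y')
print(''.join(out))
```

Execution trace: 'K' (try body) → 'N' (inner try body, no exception) → 'A' (inner finally) → 'X' (try body, no exception) → 'B' (else) → 'J' (finally) → 'Y' (after the try/except). Output: KNAXBJY

Answer: KNAXBJY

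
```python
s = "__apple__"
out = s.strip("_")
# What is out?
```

Trace:
`s = "__apple__"` → s = '__apple__'
`out = s.strip("_")` → out = 'apple'
So out = 'apple'

Answer: 'apple'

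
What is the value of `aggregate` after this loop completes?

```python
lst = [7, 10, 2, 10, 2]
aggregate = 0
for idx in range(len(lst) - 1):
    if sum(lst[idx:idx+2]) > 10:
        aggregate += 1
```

Count windows with sum > 10
`aggregate` takes the values: 0 → 1 → 2 → 3 → 4

Answer: 4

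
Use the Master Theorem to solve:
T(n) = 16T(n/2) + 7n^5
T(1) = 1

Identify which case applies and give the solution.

a=16, b=2, f(n)=7n^5. log_2(16) = 4. Since c=5 > 4 and the regularity condition holds (16(n/2)^5 = (16/2^5)n^5 with 16/2^5 < 1), Case 3 applies: T(n) = Θ(f(n)) = O(n^5).

Answer: O(n^5) - Case 3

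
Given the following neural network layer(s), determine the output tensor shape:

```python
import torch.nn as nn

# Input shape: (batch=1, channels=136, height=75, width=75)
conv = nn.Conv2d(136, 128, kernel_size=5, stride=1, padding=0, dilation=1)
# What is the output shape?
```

Input: (1, 136, 75, 75) -> Output: (1, 128, 71, 71)

Answer: (1, 128, 71, 71)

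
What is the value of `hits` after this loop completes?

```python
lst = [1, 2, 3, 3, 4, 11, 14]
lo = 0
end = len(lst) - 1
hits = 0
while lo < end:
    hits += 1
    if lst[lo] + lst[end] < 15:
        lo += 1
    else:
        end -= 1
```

Steps to find pair summing to 15
`hits` takes the values: 0 → 1 → 2 → 3 → 4 → 5 → 6

Answer: 6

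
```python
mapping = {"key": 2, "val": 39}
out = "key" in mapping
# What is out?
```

Trace:
`mapping = {"key": 2, "val": 39}` → mapping = {'key': 2, 'val': 39}
`out = "key" in mapping` → out = True
So out = True

Answer: True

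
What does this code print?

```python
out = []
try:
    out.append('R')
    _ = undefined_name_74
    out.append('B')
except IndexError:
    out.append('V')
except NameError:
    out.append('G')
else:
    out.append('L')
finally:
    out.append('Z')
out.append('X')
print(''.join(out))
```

Execution trace: 'R' (try body) → 'G' (except NameError) → 'Z' (finally) → 'X' (after the try/except). Output: RGZX

Answer: RGZX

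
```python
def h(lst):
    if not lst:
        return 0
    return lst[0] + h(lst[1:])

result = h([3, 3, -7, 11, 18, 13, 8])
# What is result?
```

3 + 3 + (-7) + 11 + 18 + 13 + 8 + 0 = 49

Answer: 49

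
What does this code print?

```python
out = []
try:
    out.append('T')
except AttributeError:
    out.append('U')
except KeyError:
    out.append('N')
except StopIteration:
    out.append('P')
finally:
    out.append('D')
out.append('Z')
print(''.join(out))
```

Execution trace: 'T' (try body, no exception) → 'D' (finally) → 'Z' (after the try/except). Output: TDZ

Answer: TDZ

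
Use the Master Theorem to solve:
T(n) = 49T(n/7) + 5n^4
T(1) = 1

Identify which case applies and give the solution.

a=49, b=7, f(n)=5n^4. log_7(49) = 2. Since c=4 > 2 and the regularity condition holds (49(n/7)^4 = (49/7^4)n^4 with 49/7^4 < 1), Case 3 applies: T(n) = Θ(f(n)) = O(n^4).

Answer: O(n^4) - Case 3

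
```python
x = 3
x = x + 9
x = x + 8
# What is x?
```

Trace:
`x = 3` → x = 3
`x = x + 9` → x = 12
`x = x + 8` → x = 20
So x = 20

Answer: 20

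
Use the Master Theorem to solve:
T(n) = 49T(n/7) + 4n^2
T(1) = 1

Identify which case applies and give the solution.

a=49, b=7, f(n)=4n^2. log_7(49) = 2. Since c=2 = 2, Case 2 applies: T(n) = Θ(n^log_b(a) · log n) = O(n^2 log n).

Answer: O(n^2 log n) - Case 2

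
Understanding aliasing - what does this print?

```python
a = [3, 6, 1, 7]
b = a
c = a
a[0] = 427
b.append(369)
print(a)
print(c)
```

Key concept: multiple aliases.
Step by step:
`a = [3, 6, 1, 7]` → a = [3, 6, 1, 7]
`b = a` → b = [3, 6, 1, 7] (same object as a)
`c = a` → c = [3, 6, 1, 7] (same object as a, b)
`a[0] = 427` → a = [427, 6, 1, 7] (same object as b, c); b = [427, 6, 1, 7] (same object as a, c); c = [427, 6, 1, 7] (same object as a, b)
`b.append(369)` → a = [427, 6, 1, 7, 369] (same object as b, c); b = [427, 6, 1, 7, 369] (same object as a, c); c = [427, 6, 1, 7, 369] (same object as a, b)
`print(a)` → prints [427, 6, 1, 7, 369]
`print(c)` → prints [427, 6, 1, 7, 369]

Answer:
[427, 6, 1, 7, 369]
[427, 6, 1, 7, 369]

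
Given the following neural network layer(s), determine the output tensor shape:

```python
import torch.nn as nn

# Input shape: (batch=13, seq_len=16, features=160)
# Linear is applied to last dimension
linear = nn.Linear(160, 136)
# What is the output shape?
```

Input: (13, 16, 160) -> Output: (13, 16, 136)

Answer: (13, 16, 136)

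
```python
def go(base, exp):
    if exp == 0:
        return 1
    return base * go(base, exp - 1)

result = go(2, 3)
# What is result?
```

go(2, 3) = 2 * 2 * 2 = 8

Answer: 8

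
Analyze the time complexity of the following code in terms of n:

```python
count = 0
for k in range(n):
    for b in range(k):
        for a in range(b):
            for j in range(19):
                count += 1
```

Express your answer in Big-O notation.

Each loop level contributes: n × n × n × 1. Multiplying the contributions gives O(n^3).

Answer: O(n^3)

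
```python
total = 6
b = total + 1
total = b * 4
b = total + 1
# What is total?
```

Trace:
`total = 6` → total = 6
`b = total + 1` → b = 7
`total = b * 4` → total = 28
`b = total + 1` → b = 29
So total = 28

Answer: 28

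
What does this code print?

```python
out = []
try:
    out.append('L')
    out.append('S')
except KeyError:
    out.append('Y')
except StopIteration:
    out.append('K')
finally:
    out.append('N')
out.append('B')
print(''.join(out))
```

Execution trace: 'L' (try body) → 'S' (try body, no exception) → 'N' (finally) → 'B' (after the try/except). Output: LSNB

Answer: LSNB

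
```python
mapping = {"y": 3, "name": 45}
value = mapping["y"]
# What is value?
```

Trace:
`mapping = {"y": 3, "name": 45}` → mapping = {'y': 3, 'name': 45}
`value = mapping["y"]` → value = 3
So value = 3

Answer: 3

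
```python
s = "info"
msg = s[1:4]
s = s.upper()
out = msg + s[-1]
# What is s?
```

Trace:
`s = "info"` → s = 'info'
`msg = s[1:4]` → msg = 'nfo'
`s = s.upper()` → s = 'INFO'
`out = msg + s[-1]` → out = 'nfoO'
So s = 'INFO'

Answer: 'INFO'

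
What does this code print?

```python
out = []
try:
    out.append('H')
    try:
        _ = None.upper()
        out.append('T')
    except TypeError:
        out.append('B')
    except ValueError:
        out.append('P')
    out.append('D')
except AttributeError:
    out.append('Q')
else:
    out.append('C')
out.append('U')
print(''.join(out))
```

Execution trace: 'H' (try body) → 'Q' (except AttributeError) → 'U' (after the try/except). Output: HQU

Answer: HQU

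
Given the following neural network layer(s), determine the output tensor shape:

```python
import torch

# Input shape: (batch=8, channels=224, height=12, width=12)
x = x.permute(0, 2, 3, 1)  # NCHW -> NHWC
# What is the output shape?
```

Input: (8, 224, 12, 12) -> Output: (8, 12, 12, 224)

Answer: (8, 12, 12, 224)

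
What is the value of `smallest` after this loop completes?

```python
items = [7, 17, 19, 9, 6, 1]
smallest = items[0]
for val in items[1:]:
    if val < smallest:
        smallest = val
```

Minimum of [7, 17, 19, 9, 6, 1]
`smallest` takes the values: 7 → 6 → 1

Answer: 1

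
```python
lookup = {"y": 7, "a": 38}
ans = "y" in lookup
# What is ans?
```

Trace:
`lookup = {"y": 7, "a": 38}` → lookup = {'y': 7, 'a': 38}
`ans = "y" in lookup` → ans = True
So ans = True

Answer: True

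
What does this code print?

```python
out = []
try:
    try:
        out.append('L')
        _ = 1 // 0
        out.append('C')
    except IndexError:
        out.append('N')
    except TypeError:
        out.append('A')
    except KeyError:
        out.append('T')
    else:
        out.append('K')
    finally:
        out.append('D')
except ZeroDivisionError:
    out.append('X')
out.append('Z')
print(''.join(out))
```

Execution trace: 'L' (try body) → 'D' (finally) → 'X' (outer except ZeroDivisionError) → 'Z' (after the try/except). Output: LDXZ

Answer: LDXZ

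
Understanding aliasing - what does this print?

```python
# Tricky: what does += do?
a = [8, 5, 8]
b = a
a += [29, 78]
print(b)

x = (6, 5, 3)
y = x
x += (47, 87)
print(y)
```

Key concept: += behavior differs for mutable vs immutable.
Step by step:
`a = [8, 5, 8]` → a = [8, 5, 8]
`b = a` → b = [8, 5, 8] (same object as a)
`a += [29, 78]` → a = [8, 5, 8, 29, 78] (same object as b); b = [8, 5, 8, 29, 78] (same object as a)
`print(b)` → prints [8, 5, 8, 29, 78]
`x = (6, 5, 3)` → x = (6, 5, 3)
`y = x` → y = (6, 5, 3)
`x += (47, 87)` → x = (6, 5, 3, 47, 87)
`print(y)` → prints (6, 5, 3)

Answer:
[8, 5, 8, 29, 78]
(6, 5, 3)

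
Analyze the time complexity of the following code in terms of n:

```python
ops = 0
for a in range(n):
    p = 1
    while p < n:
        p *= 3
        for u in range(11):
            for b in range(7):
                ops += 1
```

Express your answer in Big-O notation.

Each loop level contributes: n × log n × 1 × 1. Multiplying the contributions gives O(n log n).

Answer: O(n log n)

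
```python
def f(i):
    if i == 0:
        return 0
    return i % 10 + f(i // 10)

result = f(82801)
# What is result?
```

Sum of digits of 82801: 1 + 0 + 8 + 2 + 8 = 19

Answer: 19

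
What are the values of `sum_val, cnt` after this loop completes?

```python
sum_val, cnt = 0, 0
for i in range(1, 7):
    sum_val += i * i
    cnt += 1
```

Sum of squares and count
`sum_val, cnt` takes the values: (0, 0) → (1, 0) → (1, 1) → (5, 1) → (5, 2) → (14, 2) → (14, 3) → (30, 3) → (30, 4) → (55, 4) → (55, 5) → (91, 5) → (91, 6)

Answer: 91, 6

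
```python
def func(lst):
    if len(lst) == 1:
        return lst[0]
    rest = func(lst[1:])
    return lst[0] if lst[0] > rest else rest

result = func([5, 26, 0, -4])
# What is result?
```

Recursive max over [5, 26, 0, -4] = 26

Answer: 26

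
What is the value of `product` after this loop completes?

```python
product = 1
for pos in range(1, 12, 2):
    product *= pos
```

Product of 1, 3, 5, ... up to 11
`product` takes the values: 1 → 3 → 15 → 105 → 945 → 10395

Answer: 10395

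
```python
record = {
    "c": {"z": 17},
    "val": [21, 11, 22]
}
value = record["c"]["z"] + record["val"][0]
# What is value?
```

Trace:
`record = { ...` → record = {'c': {'z': 17}, 'val': [21, 11, 22]}
`value = record["c"]["z"] + record["val"][0]` → value = 38
So value = 38

Answer: 38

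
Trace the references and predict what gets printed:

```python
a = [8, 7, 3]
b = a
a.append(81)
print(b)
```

Key concept: basic list aliasing.
Step by step:
`a = [8, 7, 3]` → a = [8, 7, 3]
`b = a` → b = [8, 7, 3] (same object as a)
`a.append(81)` → a = [8, 7, 3, 81] (same object as b); b = [8, 7, 3, 81] (same object as a)
`print(b)` → prints [8, 7, 3, 81]

Answer: [8, 7, 3, 81]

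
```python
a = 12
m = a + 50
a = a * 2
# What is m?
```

Trace:
`a = 12` → a = 12
`m = a + 50` → m = 62
`a = a * 2` → a = 24
So m = 62

Answer: 62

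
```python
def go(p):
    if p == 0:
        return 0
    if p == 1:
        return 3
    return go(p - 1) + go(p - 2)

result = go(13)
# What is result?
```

Build up from base cases: go(0)=0, go(1)=3, go(2)=3, go(3)=6, go(4)=9, go(5)=15, go(6)=24, ..., go(13)=699

Answer: 699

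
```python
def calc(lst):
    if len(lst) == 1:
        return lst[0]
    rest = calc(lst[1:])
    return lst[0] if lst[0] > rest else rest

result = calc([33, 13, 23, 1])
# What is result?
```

Recursive max over [33, 13, 23, 1] = 33

Answer: 33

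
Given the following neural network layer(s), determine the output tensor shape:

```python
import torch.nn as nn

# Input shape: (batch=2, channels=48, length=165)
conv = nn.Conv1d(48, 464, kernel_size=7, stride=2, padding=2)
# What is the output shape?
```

Input: (2, 48, 165) -> Output: (2, 464, 82)

Answer: (2, 464, 82)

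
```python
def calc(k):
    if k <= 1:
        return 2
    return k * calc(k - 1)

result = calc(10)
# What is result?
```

calc(10) = 10 * 9 * 8 * 7 * 6 * 5 * 4 * 3 * 2 * 2 = 7257600

Answer: 7257600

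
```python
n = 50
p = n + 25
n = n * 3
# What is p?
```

Trace:
`n = 50` → n = 50
`p = n + 25` → p = 75
`n = n * 3` → n = 150
So p = 75

Answer: 75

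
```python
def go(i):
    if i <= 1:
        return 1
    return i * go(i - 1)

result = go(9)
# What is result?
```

go(9) = 9 * 8 * 7 * 6 * 5 * 4 * 3 * 2 * 1 = 362880

Answer: 362880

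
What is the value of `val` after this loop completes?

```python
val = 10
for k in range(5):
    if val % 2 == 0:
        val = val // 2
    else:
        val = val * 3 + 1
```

Collatz-style transformation from 10
`val` takes the values: 10 → 5 → 16 → 8 → 4 → 2

Answer: 2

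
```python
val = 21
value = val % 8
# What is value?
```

Trace:
`val = 21` → val = 21
`value = val % 8` → value = 5
So value = 5

Answer: 5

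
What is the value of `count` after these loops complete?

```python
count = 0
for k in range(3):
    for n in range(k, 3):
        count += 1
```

Upper triangle: 3 + 2 + ... + 1
`count` takes the values: 0 → 1 → 2 → 3 → 4 → 5 → 6

Answer: 6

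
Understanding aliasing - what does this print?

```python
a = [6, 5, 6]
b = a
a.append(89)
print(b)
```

Key concept: basic list aliasing.
Step by step:
`a = [6, 5, 6]` → a = [6, 5, 6]
`b = a` → b = [6, 5, 6] (same object as a)
`a.append(89)` → a = [6, 5, 6, 89] (same object as b); b = [6, 5, 6, 89] (same object as a)
`print(b)` → prints [6, 5, 6, 89]

Answer: [6, 5, 6, 89]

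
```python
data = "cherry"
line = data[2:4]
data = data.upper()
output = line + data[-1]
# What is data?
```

Trace:
`data = "cherry"` → data = 'cherry'
`line = data[2:4]` → line = 'er'
`data = data.upper()` → data = 'CHERRY'
`output = line + data[-1]` → output = 'erY'
So data = 'CHERRY'

Answer: 'CHERRY'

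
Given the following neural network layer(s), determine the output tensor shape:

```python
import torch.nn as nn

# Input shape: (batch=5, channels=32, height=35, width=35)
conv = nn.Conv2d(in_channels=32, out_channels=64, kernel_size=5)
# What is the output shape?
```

Input: (5, 32, 35, 35) -> Output: (5, 64, 31, 31)

Answer: (5, 64, 31, 31)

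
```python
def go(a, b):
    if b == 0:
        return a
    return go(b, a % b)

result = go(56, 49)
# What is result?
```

go(56, 49) -> go(49, 7) -> go(7, 0) -> 7

Answer: 7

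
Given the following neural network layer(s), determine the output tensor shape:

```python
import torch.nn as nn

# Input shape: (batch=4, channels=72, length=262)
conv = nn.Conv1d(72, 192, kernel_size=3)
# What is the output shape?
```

Input: (4, 72, 262) -> Output: (4, 192, 260)

Answer: (4, 192, 260)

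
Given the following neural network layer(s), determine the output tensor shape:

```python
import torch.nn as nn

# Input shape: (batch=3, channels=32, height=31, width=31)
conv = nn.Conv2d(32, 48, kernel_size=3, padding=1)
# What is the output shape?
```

Input: (3, 32, 31, 31) -> Output: (3, 48, 31, 31)

Answer: (3, 48, 31, 31)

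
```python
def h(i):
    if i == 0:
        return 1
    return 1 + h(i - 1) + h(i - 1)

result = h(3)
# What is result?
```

h(i) = 1 + 2·h(i-1), h(0)=1. Closed form: (1+1)·2^3 - 1 = 15.

Answer: 15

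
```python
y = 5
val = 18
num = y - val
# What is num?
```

Trace:
`y = 5` → y = 5
`val = 18` → val = 18
`num = y - val` → num = -13
So num = -13

Answer: -13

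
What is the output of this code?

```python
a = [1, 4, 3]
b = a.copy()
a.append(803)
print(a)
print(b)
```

Key concept: list.copy() creates independent copy.
Step by step:
`a = [1, 4, 3]` → a = [1, 4, 3]
`b = a.copy()` → b = [1, 4, 3]
`a.append(803)` → a = [1, 4, 3, 803]
`print(a)` → prints [1, 4, 3, 803]
`print(b)` → prints [1, 4, 3]

Answer:
[1, 4, 3, 803]
[1, 4, 3]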